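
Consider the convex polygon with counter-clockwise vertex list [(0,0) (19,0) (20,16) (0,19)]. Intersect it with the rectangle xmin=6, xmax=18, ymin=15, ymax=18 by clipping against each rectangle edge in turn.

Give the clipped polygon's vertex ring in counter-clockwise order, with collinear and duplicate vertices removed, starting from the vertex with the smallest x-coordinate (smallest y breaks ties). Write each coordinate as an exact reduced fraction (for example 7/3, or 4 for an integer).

Clipped polygon: [(6,15) (18,15) (18,163/10) (20/3,18) (6,18)]

1. After x ≥ 6: [(6,0) (19,0) (20,16) (6,181/10)]
2. After x ≤ 18: [(6,0) (18,0) (18,163/10) (6,181/10)]
3. After y ≥ 15: [(6,15) (18,15) (18,163/10) (6,181/10)]
4. After y ≤ 18: [(6,18) (6,15) (18,15) (18,163/10) (20/3,18)]
5. Canonical ring: [(6,15) (18,15) (18,163/10) (20/3,18) (6,18)]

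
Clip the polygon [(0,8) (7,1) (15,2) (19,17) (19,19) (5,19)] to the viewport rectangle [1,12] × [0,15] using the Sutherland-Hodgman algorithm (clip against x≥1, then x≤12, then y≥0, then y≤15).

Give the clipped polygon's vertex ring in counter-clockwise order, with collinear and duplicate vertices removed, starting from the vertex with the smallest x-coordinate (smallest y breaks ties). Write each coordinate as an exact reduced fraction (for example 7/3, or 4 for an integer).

1. After x ≥ 1: [(1,51/5) (1,7) (7,1) (15,2) (19,17) (19,19) (5,19)]
2. After x ≤ 12: [(1,51/5) (1,7) (7,1) (12,13/8) (12,19) (5,19)]
3. After y ≥ 0: [(1,51/5) (1,7) (7,1) (12,13/8) (12,19) (5,19)]
4. After y ≤ 15: [(35/11,15) (1,51/5) (1,7) (7,1) (12,13/8) (12,15)]
5. Canonical ring: [(1,7) (7,1) (12,13/8) (12,15) (35/11,15) (1,51/5)]

Clipped polygon: [(1,7) (7,1) (12,13/8) (12,15) (35/11,15) (1,51/5)]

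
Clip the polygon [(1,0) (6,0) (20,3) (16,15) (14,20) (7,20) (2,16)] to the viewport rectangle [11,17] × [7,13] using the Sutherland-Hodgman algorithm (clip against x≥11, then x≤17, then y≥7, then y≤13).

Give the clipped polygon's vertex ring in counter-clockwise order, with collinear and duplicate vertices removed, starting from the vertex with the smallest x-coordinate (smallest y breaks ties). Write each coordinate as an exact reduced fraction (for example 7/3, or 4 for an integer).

1. After x ≥ 11: [(11,15/14) (20,3) (16,15) (14,20) (11,20)]
2. After x ≤ 17: [(11,15/14) (17,33/14) (17,12) (16,15) (14,20) (11,20)]
3. After y ≥ 7: [(11,7) (17,7) (17,12) (16,15) (14,20) (11,20)]
4. After y ≤ 13: [(11,13) (11,7) (17,7) (17,12) (50/3,13)]
5. Canonical ring: [(11,7) (17,7) (17,12) (50/3,13) (11,13)]

Clipped polygon: [(11,7) (17,7) (17,12) (50/3,13) (11,13)]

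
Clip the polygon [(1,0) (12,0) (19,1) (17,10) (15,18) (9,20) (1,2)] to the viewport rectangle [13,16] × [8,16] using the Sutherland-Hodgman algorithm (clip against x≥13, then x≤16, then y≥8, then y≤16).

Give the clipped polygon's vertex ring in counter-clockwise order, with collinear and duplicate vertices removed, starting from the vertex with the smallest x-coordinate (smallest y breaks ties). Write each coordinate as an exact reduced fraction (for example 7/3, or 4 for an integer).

Clipped polygon: [(13,8) (16,8) (16,14) (31/2,16) (13,16)]

1. After x ≥ 13: [(13,1/7) (19,1) (17,10) (15,18) (13,56/3)]
2. After x ≤ 16: [(13,1/7) (16,4/7) (16,14) (15,18) (13,56/3)]
3. After y ≥ 8: [(13,8) (16,8) (16,14) (15,18) (13,56/3)]
4. After y ≤ 16: [(13,16) (13,8) (16,8) (16,14) (31/2,16)]
5. Canonical ring: [(13,8) (16,8) (16,14) (31/2,16) (13,16)]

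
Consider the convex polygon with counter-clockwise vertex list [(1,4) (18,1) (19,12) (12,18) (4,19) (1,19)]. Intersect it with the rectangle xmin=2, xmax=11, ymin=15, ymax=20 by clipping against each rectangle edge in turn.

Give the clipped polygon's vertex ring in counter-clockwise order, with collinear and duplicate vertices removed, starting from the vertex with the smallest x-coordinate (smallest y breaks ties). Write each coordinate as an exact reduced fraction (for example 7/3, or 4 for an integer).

Clipped polygon: [(2,15) (11,15) (11,145/8) (4,19) (2,19)]

1. After x ≥ 2: [(2,65/17) (18,1) (19,12) (12,18) (4,19) (2,19)]
2. After x ≤ 11: [(2,65/17) (11,38/17) (11,145/8) (4,19) (2,19)]
3. After y ≥ 15: [(2,15) (11,15) (11,145/8) (4,19) (2,19)]
4. After y ≤ 20: [(2,15) (11,15) (11,145/8) (4,19) (2,19)]
5. Canonical ring: [(2,15) (11,15) (11,145/8) (4,19) (2,19)]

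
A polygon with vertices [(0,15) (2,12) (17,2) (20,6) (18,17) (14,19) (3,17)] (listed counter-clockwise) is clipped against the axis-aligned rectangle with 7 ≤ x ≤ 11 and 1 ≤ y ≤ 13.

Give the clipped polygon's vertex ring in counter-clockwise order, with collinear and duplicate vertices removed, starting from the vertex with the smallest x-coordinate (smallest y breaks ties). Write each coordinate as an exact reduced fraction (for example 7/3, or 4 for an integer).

1. After x ≥ 7: [(7,26/3) (17,2) (20,6) (18,17) (14,19) (7,195/11)]
2. After x ≤ 11: [(7,26/3) (11,6) (11,203/11) (7,195/11)]
3. After y ≥ 1: [(7,26/3) (11,6) (11,203/11) (7,195/11)]
4. After y ≤ 13: [(7,13) (7,26/3) (11,6) (11,13)]
5. Canonical ring: [(7,26/3) (11,6) (11,13) (7,13)]

Clipped polygon: [(7,26/3) (11,6) (11,13) (7,13)]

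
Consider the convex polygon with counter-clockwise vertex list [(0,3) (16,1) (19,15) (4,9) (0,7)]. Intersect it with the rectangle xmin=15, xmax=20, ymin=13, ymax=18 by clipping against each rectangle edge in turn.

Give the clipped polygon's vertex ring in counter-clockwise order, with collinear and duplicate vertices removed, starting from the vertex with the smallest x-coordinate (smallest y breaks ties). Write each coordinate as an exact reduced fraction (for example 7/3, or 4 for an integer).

1. After x ≥ 15: [(15,9/8) (16,1) (19,15) (15,67/5)]
2. After x ≤ 20: [(15,9/8) (16,1) (19,15) (15,67/5)]
3. After y ≥ 13: [(15,13) (130/7,13) (19,15) (15,67/5)]
4. After y ≤ 18: [(15,13) (130/7,13) (19,15) (15,67/5)]
5. Canonical ring: [(15,13) (130/7,13) (19,15) (15,67/5)]

Clipped polygon: [(15,13) (130/7,13) (19,15) (15,67/5)]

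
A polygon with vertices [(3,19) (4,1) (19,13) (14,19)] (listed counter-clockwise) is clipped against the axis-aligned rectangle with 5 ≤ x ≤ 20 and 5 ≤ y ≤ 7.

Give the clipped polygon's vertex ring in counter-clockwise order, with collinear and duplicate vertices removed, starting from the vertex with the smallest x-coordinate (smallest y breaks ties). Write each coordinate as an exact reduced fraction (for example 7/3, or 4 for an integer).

1. After x ≥ 5: [(5,19) (5,9/5) (19,13) (14,19)]
2. After x ≤ 20: [(5,19) (5,9/5) (19,13) (14,19)]
3. After y ≥ 5: [(5,19) (5,5) (9,5) (19,13) (14,19)]
4. After y ≤ 7: [(5,7) (5,5) (9,5) (23/2,7)]
5. Canonical ring: [(5,5) (9,5) (23/2,7) (5,7)]

Clipped polygon: [(5,5) (9,5) (23/2,7) (5,7)]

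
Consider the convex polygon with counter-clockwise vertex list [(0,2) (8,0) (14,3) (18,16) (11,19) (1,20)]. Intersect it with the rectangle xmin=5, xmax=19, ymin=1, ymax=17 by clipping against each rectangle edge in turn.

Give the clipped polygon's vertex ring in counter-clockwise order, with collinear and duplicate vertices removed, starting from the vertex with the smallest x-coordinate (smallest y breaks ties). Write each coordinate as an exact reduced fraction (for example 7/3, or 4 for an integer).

1. After x ≥ 5: [(5,3/4) (8,0) (14,3) (18,16) (11,19) (5,98/5)]
2. After x ≤ 19: [(5,3/4) (8,0) (14,3) (18,16) (11,19) (5,98/5)]
3. After y ≥ 1: [(5,1) (10,1) (14,3) (18,16) (11,19) (5,98/5)]
4. After y ≤ 17: [(5,17) (5,1) (10,1) (14,3) (18,16) (47/3,17)]
5. Canonical ring: [(5,1) (10,1) (14,3) (18,16) (47/3,17) (5,17)]

Clipped polygon: [(5,1) (10,1) (14,3) (18,16) (47/3,17) (5,17)]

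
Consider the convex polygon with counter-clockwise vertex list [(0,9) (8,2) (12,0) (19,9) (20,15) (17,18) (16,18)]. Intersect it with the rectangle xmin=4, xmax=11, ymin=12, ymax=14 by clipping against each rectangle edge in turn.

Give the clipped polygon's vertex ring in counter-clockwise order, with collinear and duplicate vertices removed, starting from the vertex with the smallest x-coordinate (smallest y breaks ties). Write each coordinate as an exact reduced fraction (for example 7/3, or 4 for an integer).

1. After x ≥ 4: [(4,45/4) (4,11/2) (8,2) (12,0) (19,9) (20,15) (17,18) (16,18)]
2. After x ≤ 11: [(11,243/16) (4,45/4) (4,11/2) (8,2) (11,1/2)]
3. After y ≥ 12: [(11,12) (11,243/16) (16/3,12)]
4. After y ≤ 14: [(11,12) (11,14) (80/9,14) (16/3,12)]
5. Canonical ring: [(16/3,12) (11,12) (11,14) (80/9,14)]

Clipped polygon: [(16/3,12) (11,12) (11,14) (80/9,14)]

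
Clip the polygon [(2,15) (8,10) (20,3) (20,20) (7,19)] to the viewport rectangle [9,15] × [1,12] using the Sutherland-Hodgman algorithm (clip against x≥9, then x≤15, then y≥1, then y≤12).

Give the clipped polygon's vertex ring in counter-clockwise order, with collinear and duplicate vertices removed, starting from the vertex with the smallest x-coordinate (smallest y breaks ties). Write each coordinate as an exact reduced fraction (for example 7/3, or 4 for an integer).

1. After x ≥ 9: [(9,113/12) (20,3) (20,20) (9,249/13)]
2. After x ≤ 15: [(9,113/12) (15,71/12) (15,255/13) (9,249/13)]
3. After y ≥ 1: [(9,113/12) (15,71/12) (15,255/13) (9,249/13)]
4. After y ≤ 12: [(9,12) (9,113/12) (15,71/12) (15,12)]
5. Canonical ring: [(9,113/12) (15,71/12) (15,12) (9,12)]

Clipped polygon: [(9,113/12) (15,71/12) (15,12) (9,12)]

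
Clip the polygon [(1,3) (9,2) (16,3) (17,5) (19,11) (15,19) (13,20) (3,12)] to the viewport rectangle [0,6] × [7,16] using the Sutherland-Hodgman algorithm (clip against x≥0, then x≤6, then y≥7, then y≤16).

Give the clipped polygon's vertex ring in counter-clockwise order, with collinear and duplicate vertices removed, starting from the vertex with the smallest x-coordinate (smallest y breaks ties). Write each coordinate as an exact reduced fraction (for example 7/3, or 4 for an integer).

Clipped polygon: [(17/9,7) (6,7) (6,72/5) (3,12)]

1. After x ≥ 0: [(1,3) (9,2) (16,3) (17,5) (19,11) (15,19) (13,20) (3,12)]
2. After x ≤ 6: [(1,3) (6,19/8) (6,72/5) (3,12)]
3. After y ≥ 7: [(17/9,7) (6,7) (6,72/5) (3,12)]
4. After y ≤ 16: [(17/9,7) (6,7) (6,72/5) (3,12)]
5. Canonical ring: [(17/9,7) (6,7) (6,72/5) (3,12)]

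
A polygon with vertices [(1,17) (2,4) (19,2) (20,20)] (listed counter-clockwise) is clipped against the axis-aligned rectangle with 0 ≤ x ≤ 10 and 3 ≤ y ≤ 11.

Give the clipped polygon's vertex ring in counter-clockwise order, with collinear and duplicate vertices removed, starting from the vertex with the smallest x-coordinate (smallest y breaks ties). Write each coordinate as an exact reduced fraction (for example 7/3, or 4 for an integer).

1. After x ≥ 0: [(1,17) (2,4) (19,2) (20,20)]
2. After x ≤ 10: [(10,350/19) (1,17) (2,4) (10,52/17)]
3. After y ≥ 3: [(10,350/19) (1,17) (2,4) (10,52/17)]
4. After y ≤ 11: [(10,11) (19/13,11) (2,4) (10,52/17)]
5. Canonical ring: [(19/13,11) (2,4) (10,52/17) (10,11)]

Clipped polygon: [(19/13,11) (2,4) (10,52/17) (10,11)]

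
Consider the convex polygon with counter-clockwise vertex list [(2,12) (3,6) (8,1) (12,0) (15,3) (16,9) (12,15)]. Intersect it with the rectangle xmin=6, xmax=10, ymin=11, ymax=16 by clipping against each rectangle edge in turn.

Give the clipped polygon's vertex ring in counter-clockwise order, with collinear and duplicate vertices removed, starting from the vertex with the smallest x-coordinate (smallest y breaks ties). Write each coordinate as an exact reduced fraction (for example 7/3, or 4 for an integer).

Clipped polygon: [(6,11) (10,11) (10,72/5) (6,66/5)]

1. After x ≥ 6: [(6,66/5) (6,3) (8,1) (12,0) (15,3) (16,9) (12,15)]
2. After x ≤ 10: [(10,72/5) (6,66/5) (6,3) (8,1) (10,1/2)]
3. After y ≥ 11: [(10,11) (10,72/5) (6,66/5) (6,11)]
4. After y ≤ 16: [(10,11) (10,72/5) (6,66/5) (6,11)]
5. Canonical ring: [(6,11) (10,11) (10,72/5) (6,66/5)]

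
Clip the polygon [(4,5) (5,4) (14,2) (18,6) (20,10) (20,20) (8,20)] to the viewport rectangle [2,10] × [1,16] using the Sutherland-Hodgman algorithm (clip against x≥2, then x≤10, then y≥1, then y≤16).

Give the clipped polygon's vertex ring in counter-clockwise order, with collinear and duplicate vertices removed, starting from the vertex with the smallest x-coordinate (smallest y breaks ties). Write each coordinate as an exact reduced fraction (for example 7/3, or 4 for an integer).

Clipped polygon: [(4,5) (5,4) (10,26/9) (10,16) (104/15,16)]

1. After x ≥ 2: [(4,5) (5,4) (14,2) (18,6) (20,10) (20,20) (8,20)]
2. After x ≤ 10: [(4,5) (5,4) (10,26/9) (10,20) (8,20)]
3. After y ≥ 1: [(4,5) (5,4) (10,26/9) (10,20) (8,20)]
4. After y ≤ 16: [(104/15,16) (4,5) (5,4) (10,26/9) (10,16)]
5. Canonical ring: [(4,5) (5,4) (10,26/9) (10,16) (104/15,16)]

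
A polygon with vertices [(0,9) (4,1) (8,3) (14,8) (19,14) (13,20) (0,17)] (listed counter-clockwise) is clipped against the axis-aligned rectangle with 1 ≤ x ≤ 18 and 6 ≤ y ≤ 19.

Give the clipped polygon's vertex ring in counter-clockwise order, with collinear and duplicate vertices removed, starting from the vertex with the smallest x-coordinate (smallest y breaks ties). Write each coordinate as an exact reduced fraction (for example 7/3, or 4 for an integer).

1. After x ≥ 1: [(1,7) (4,1) (8,3) (14,8) (19,14) (13,20) (1,224/13)]
2. After x ≤ 18: [(1,7) (4,1) (8,3) (14,8) (18,64/5) (18,15) (13,20) (1,224/13)]
3. After y ≥ 6: [(1,7) (3/2,6) (58/5,6) (14,8) (18,64/5) (18,15) (13,20) (1,224/13)]
4. After y ≤ 19: [(1,7) (3/2,6) (58/5,6) (14,8) (18,64/5) (18,15) (14,19) (26/3,19) (1,224/13)]
5. Canonical ring: [(1,7) (3/2,6) (58/5,6) (14,8) (18,64/5) (18,15) (14,19) (26/3,19) (1,224/13)]

Clipped polygon: [(1,7) (3/2,6) (58/5,6) (14,8) (18,64/5) (18,15) (14,19) (26/3,19) (1,224/13)]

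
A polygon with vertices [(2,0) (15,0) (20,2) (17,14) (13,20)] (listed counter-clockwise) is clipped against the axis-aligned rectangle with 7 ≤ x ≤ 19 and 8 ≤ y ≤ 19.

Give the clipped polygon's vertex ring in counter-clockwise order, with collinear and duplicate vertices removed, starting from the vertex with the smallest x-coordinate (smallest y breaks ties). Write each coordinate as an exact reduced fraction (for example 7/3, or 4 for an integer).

Clipped polygon: [(7,8) (37/2,8) (17,14) (41/3,19) (249/20,19) (7,100/11)]

1. After x ≥ 7: [(7,100/11) (7,0) (15,0) (20,2) (17,14) (13,20)]
2. After x ≤ 19: [(7,100/11) (7,0) (15,0) (19,8/5) (19,6) (17,14) (13,20)]
3. After y ≥ 8: [(7,100/11) (7,8) (37/2,8) (17,14) (13,20)]
4. After y ≤ 19: [(249/20,19) (7,100/11) (7,8) (37/2,8) (17,14) (41/3,19)]
5. Canonical ring: [(7,8) (37/2,8) (17,14) (41/3,19) (249/20,19) (7,100/11)]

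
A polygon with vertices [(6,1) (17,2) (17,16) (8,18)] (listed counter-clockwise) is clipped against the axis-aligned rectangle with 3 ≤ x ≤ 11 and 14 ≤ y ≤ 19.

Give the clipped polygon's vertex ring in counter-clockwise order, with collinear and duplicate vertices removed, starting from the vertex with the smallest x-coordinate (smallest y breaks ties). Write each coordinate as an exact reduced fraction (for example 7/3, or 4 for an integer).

Clipped polygon: [(128/17,14) (11,14) (11,52/3) (8,18)]

1. After x ≥ 3: [(6,1) (17,2) (17,16) (8,18)]
2. After x ≤ 11: [(6,1) (11,16/11) (11,52/3) (8,18)]
3. After y ≥ 14: [(128/17,14) (11,14) (11,52/3) (8,18)]
4. After y ≤ 19: [(128/17,14) (11,14) (11,52/3) (8,18)]
5. Canonical ring: [(128/17,14) (11,14) (11,52/3) (8,18)]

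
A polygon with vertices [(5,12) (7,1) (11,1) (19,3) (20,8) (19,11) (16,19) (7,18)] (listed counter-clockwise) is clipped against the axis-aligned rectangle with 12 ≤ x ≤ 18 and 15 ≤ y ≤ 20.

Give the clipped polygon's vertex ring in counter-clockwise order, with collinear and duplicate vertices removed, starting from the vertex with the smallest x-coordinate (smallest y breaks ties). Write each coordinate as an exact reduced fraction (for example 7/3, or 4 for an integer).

Clipped polygon: [(12,15) (35/2,15) (16,19) (12,167/9)]

1. After x ≥ 12: [(12,5/4) (19,3) (20,8) (19,11) (16,19) (12,167/9)]
2. After x ≤ 18: [(12,5/4) (18,11/4) (18,41/3) (16,19) (12,167/9)]
3. After y ≥ 15: [(12,15) (35/2,15) (16,19) (12,167/9)]
4. After y ≤ 20: [(12,15) (35/2,15) (16,19) (12,167/9)]
5. Canonical ring: [(12,15) (35/2,15) (16,19) (12,167/9)]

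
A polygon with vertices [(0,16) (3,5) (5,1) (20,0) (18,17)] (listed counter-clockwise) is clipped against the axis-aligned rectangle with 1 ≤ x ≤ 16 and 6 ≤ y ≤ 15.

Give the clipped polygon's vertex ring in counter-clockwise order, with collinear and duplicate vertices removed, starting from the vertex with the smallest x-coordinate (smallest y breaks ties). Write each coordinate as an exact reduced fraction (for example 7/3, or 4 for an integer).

Clipped polygon: [(1,37/3) (30/11,6) (16,6) (16,15) (1,15)]

1. After x ≥ 1: [(1,289/18) (1,37/3) (3,5) (5,1) (20,0) (18,17)]
2. After x ≤ 16: [(16,152/9) (1,289/18) (1,37/3) (3,5) (5,1) (16,4/15)]
3. After y ≥ 6: [(16,6) (16,152/9) (1,289/18) (1,37/3) (30/11,6)]
4. After y ≤ 15: [(16,6) (16,15) (1,15) (1,37/3) (30/11,6)]
5. Canonical ring: [(1,37/3) (30/11,6) (16,6) (16,15) (1,15)]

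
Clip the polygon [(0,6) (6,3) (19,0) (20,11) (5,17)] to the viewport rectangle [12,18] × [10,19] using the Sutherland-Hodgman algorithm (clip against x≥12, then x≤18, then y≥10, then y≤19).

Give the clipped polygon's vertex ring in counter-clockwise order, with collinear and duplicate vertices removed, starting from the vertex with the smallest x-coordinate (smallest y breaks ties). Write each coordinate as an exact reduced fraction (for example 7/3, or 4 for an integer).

Clipped polygon: [(12,10) (18,10) (18,59/5) (12,71/5)]

1. After x ≥ 12: [(12,21/13) (19,0) (20,11) (12,71/5)]
2. After x ≤ 18: [(12,21/13) (18,3/13) (18,59/5) (12,71/5)]
3. After y ≥ 10: [(12,10) (18,10) (18,59/5) (12,71/5)]
4. After y ≤ 19: [(12,10) (18,10) (18,59/5) (12,71/5)]
5. Canonical ring: [(12,10) (18,10) (18,59/5) (12,71/5)]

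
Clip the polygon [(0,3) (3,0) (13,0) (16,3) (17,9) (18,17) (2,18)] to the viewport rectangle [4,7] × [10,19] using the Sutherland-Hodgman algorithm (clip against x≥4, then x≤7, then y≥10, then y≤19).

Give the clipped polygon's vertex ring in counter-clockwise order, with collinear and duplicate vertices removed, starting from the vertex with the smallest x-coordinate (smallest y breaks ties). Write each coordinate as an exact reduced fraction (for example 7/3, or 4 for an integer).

Clipped polygon: [(4,10) (7,10) (7,283/16) (4,143/8)]

1. After x ≥ 4: [(4,0) (13,0) (16,3) (17,9) (18,17) (4,143/8)]
2. After x ≤ 7: [(4,0) (7,0) (7,283/16) (4,143/8)]
3. After y ≥ 10: [(4,10) (7,10) (7,283/16) (4,143/8)]
4. After y ≤ 19: [(4,10) (7,10) (7,283/16) (4,143/8)]
5. Canonical ring: [(4,10) (7,10) (7,283/16) (4,143/8)]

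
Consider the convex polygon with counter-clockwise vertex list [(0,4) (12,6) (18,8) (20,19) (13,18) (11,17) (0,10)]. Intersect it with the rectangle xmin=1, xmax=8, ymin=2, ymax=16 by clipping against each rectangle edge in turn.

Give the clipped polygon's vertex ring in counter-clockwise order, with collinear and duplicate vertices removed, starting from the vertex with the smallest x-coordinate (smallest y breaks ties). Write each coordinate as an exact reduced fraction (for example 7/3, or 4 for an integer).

1. After x ≥ 1: [(1,25/6) (12,6) (18,8) (20,19) (13,18) (11,17) (1,117/11)]
2. After x ≤ 8: [(1,25/6) (8,16/3) (8,166/11) (1,117/11)]
3. After y ≥ 2: [(1,25/6) (8,16/3) (8,166/11) (1,117/11)]
4. After y ≤ 16: [(1,25/6) (8,16/3) (8,166/11) (1,117/11)]
5. Canonical ring: [(1,25/6) (8,16/3) (8,166/11) (1,117/11)]

Clipped polygon: [(1,25/6) (8,16/3) (8,166/11) (1,117/11)]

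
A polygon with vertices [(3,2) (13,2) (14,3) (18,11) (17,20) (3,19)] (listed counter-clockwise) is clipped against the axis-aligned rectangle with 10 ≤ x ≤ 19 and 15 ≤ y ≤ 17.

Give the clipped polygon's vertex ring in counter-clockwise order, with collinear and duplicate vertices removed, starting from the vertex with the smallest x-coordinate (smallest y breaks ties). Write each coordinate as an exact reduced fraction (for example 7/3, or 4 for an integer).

1. After x ≥ 10: [(10,2) (13,2) (14,3) (18,11) (17,20) (10,39/2)]
2. After x ≤ 19: [(10,2) (13,2) (14,3) (18,11) (17,20) (10,39/2)]
3. After y ≥ 15: [(10,15) (158/9,15) (17,20) (10,39/2)]
4. After y ≤ 17: [(10,17) (10,15) (158/9,15) (52/3,17)]
5. Canonical ring: [(10,15) (158/9,15) (52/3,17) (10,17)]

Clipped polygon: [(10,15) (158/9,15) (52/3,17) (10,17)]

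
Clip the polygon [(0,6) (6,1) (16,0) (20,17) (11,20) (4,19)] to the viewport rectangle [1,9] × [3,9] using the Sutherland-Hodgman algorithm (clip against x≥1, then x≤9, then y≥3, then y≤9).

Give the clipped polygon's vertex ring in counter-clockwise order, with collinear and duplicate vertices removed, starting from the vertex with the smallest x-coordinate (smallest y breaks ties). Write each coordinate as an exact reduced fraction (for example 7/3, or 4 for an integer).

1. After x ≥ 1: [(1,37/4) (1,31/6) (6,1) (16,0) (20,17) (11,20) (4,19)]
2. After x ≤ 9: [(1,37/4) (1,31/6) (6,1) (9,7/10) (9,138/7) (4,19)]
3. After y ≥ 3: [(1,37/4) (1,31/6) (18/5,3) (9,3) (9,138/7) (4,19)]
4. After y ≤ 9: [(1,9) (1,31/6) (18/5,3) (9,3) (9,9)]
5. Canonical ring: [(1,31/6) (18/5,3) (9,3) (9,9) (1,9)]

Clipped polygon: [(1,31/6) (18/5,3) (9,3) (9,9) (1,9)]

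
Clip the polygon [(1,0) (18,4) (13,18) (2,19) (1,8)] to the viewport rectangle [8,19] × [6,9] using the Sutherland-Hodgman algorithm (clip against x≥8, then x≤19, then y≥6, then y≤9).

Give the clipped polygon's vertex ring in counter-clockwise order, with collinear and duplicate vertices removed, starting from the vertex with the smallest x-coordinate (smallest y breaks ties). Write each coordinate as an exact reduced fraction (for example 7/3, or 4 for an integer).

1. After x ≥ 8: [(8,28/17) (18,4) (13,18) (8,203/11)]
2. After x ≤ 19: [(8,28/17) (18,4) (13,18) (8,203/11)]
3. After y ≥ 6: [(8,6) (121/7,6) (13,18) (8,203/11)]
4. After y ≤ 9: [(8,9) (8,6) (121/7,6) (227/14,9)]
5. Canonical ring: [(8,6) (121/7,6) (227/14,9) (8,9)]

Clipped polygon: [(8,6) (121/7,6) (227/14,9) (8,9)]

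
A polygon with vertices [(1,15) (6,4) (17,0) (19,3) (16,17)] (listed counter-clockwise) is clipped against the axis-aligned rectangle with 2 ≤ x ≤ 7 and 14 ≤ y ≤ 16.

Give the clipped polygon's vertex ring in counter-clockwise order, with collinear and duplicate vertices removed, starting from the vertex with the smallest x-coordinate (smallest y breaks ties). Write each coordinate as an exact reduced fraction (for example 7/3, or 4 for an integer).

1. After x ≥ 2: [(2,227/15) (2,64/5) (6,4) (17,0) (19,3) (16,17)]
2. After x ≤ 7: [(7,79/5) (2,227/15) (2,64/5) (6,4) (7,40/11)]
3. After y ≥ 14: [(7,14) (7,79/5) (2,227/15) (2,14)]
4. After y ≤ 16: [(7,14) (7,79/5) (2,227/15) (2,14)]
5. Canonical ring: [(2,14) (7,14) (7,79/5) (2,227/15)]

Clipped polygon: [(2,14) (7,14) (7,79/5) (2,227/15)]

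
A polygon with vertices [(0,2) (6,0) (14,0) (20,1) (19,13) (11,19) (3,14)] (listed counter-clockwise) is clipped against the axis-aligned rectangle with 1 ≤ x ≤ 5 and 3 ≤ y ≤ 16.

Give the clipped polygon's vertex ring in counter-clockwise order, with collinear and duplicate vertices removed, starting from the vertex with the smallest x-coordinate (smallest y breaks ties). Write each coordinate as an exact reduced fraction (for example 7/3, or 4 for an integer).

1. After x ≥ 1: [(1,6) (1,5/3) (6,0) (14,0) (20,1) (19,13) (11,19) (3,14)]
2. After x ≤ 5: [(1,6) (1,5/3) (5,1/3) (5,61/4) (3,14)]
3. After y ≥ 3: [(1,6) (1,3) (5,3) (5,61/4) (3,14)]
4. After y ≤ 16: [(1,6) (1,3) (5,3) (5,61/4) (3,14)]
5. Canonical ring: [(1,3) (5,3) (5,61/4) (3,14) (1,6)]

Clipped polygon: [(1,3) (5,3) (5,61/4) (3,14) (1,6)]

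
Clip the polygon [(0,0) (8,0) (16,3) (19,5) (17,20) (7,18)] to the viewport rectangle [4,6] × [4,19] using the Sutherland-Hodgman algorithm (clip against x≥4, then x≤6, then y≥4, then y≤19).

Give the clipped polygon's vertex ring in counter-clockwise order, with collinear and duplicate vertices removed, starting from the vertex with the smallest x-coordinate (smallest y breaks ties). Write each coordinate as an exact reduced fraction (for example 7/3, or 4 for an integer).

Clipped polygon: [(4,4) (6,4) (6,108/7) (4,72/7)]

1. After x ≥ 4: [(4,72/7) (4,0) (8,0) (16,3) (19,5) (17,20) (7,18)]
2. After x ≤ 6: [(6,108/7) (4,72/7) (4,0) (6,0)]
3. After y ≥ 4: [(6,4) (6,108/7) (4,72/7) (4,4)]
4. After y ≤ 19: [(6,4) (6,108/7) (4,72/7) (4,4)]
5. Canonical ring: [(4,4) (6,4) (6,108/7) (4,72/7)]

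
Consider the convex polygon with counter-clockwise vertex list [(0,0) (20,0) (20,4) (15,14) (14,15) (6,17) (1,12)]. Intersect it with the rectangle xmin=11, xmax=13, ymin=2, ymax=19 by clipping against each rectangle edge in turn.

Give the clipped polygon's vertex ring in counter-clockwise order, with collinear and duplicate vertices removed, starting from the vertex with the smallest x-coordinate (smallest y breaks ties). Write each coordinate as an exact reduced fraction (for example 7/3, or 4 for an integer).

1. After x ≥ 11: [(11,0) (20,0) (20,4) (15,14) (14,15) (11,63/4)]
2. After x ≤ 13: [(11,0) (13,0) (13,61/4) (11,63/4)]
3. After y ≥ 2: [(11,2) (13,2) (13,61/4) (11,63/4)]
4. After y ≤ 19: [(11,2) (13,2) (13,61/4) (11,63/4)]
5. Canonical ring: [(11,2) (13,2) (13,61/4) (11,63/4)]

Clipped polygon: [(11,2) (13,2) (13,61/4) (11,63/4)]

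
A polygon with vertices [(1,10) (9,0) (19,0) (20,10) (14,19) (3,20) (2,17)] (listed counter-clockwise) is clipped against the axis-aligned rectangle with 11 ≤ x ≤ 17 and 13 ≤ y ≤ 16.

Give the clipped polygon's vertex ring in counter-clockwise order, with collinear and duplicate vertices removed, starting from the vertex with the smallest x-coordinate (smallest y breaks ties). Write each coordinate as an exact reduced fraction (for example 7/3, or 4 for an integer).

1. After x ≥ 11: [(11,0) (19,0) (20,10) (14,19) (11,212/11)]
2. After x ≤ 17: [(11,0) (17,0) (17,29/2) (14,19) (11,212/11)]
3. After y ≥ 13: [(11,13) (17,13) (17,29/2) (14,19) (11,212/11)]
4. After y ≤ 16: [(11,16) (11,13) (17,13) (17,29/2) (16,16)]
5. Canonical ring: [(11,13) (17,13) (17,29/2) (16,16) (11,16)]

Clipped polygon: [(11,13) (17,13) (17,29/2) (16,16) (11,16)]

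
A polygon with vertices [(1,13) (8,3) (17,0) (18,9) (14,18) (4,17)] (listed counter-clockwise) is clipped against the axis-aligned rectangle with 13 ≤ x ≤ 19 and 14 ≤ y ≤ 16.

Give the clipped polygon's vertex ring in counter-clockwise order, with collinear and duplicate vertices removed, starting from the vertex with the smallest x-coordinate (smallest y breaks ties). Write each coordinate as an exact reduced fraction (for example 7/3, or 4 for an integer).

1. After x ≥ 13: [(13,4/3) (17,0) (18,9) (14,18) (13,179/10)]
2. After x ≤ 19: [(13,4/3) (17,0) (18,9) (14,18) (13,179/10)]
3. After y ≥ 14: [(13,14) (142/9,14) (14,18) (13,179/10)]
4. After y ≤ 16: [(13,16) (13,14) (142/9,14) (134/9,16)]
5. Canonical ring: [(13,14) (142/9,14) (134/9,16) (13,16)]

Clipped polygon: [(13,14) (142/9,14) (134/9,16) (13,16)]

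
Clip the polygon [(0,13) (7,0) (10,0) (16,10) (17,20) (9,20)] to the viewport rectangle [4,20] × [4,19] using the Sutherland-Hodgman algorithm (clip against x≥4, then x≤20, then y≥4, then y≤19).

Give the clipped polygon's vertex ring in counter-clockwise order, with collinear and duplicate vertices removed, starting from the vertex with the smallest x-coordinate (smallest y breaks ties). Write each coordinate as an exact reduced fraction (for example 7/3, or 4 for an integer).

1. After x ≥ 4: [(4,145/9) (4,39/7) (7,0) (10,0) (16,10) (17,20) (9,20)]
2. After x ≤ 20: [(4,145/9) (4,39/7) (7,0) (10,0) (16,10) (17,20) (9,20)]
3. After y ≥ 4: [(4,145/9) (4,39/7) (63/13,4) (62/5,4) (16,10) (17,20) (9,20)]
4. After y ≤ 19: [(54/7,19) (4,145/9) (4,39/7) (63/13,4) (62/5,4) (16,10) (169/10,19)]
5. Canonical ring: [(4,39/7) (63/13,4) (62/5,4) (16,10) (169/10,19) (54/7,19) (4,145/9)]

Clipped polygon: [(4,39/7) (63/13,4) (62/5,4) (16,10) (169/10,19) (54/7,19) (4,145/9)]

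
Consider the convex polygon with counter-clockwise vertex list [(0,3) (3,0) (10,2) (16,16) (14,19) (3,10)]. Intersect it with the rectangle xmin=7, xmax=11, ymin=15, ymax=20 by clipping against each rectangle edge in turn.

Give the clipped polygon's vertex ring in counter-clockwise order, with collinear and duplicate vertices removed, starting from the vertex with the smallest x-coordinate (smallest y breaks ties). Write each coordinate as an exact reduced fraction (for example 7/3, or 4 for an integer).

Clipped polygon: [(82/9,15) (11,15) (11,182/11)]

1. After x ≥ 7: [(7,8/7) (10,2) (16,16) (14,19) (7,146/11)]
2. After x ≤ 11: [(7,8/7) (10,2) (11,13/3) (11,182/11) (7,146/11)]
3. After y ≥ 15: [(11,15) (11,182/11) (82/9,15)]
4. After y ≤ 20: [(11,15) (11,182/11) (82/9,15)]
5. Canonical ring: [(82/9,15) (11,15) (11,182/11)]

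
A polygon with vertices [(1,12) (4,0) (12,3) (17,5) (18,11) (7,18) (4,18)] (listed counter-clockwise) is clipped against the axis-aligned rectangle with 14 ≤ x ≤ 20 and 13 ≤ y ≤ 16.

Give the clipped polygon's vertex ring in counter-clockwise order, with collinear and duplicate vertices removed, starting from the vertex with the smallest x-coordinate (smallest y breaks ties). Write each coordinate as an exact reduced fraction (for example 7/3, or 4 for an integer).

1. After x ≥ 14: [(14,19/5) (17,5) (18,11) (14,149/11)]
2. After x ≤ 20: [(14,19/5) (17,5) (18,11) (14,149/11)]
3. After y ≥ 13: [(14,13) (104/7,13) (14,149/11)]
4. After y ≤ 16: [(14,13) (104/7,13) (14,149/11)]
5. Canonical ring: [(14,13) (104/7,13) (14,149/11)]

Clipped polygon: [(14,13) (104/7,13) (14,149/11)]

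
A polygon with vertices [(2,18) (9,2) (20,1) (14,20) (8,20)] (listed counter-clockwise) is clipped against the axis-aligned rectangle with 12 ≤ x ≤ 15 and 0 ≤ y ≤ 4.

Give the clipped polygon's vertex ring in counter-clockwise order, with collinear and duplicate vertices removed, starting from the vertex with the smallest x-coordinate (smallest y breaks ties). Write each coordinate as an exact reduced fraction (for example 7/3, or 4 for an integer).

Clipped polygon: [(12,19/11) (15,16/11) (15,4) (12,4)]

1. After x ≥ 12: [(12,19/11) (20,1) (14,20) (12,20)]
2. After x ≤ 15: [(12,19/11) (15,16/11) (15,101/6) (14,20) (12,20)]
3. After y ≥ 0: [(12,19/11) (15,16/11) (15,101/6) (14,20) (12,20)]
4. After y ≤ 4: [(12,4) (12,19/11) (15,16/11) (15,4)]
5. Canonical ring: [(12,19/11) (15,16/11) (15,4) (12,4)]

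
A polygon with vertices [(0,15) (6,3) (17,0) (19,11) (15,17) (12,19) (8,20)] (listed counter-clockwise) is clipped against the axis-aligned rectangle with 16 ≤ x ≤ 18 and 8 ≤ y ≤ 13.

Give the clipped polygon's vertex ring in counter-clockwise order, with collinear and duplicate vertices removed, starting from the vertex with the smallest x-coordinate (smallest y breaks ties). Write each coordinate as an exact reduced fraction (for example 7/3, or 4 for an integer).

Clipped polygon: [(16,8) (18,8) (18,25/2) (53/3,13) (16,13)]

1. After x ≥ 16: [(16,3/11) (17,0) (19,11) (16,31/2)]
2. After x ≤ 18: [(16,3/11) (17,0) (18,11/2) (18,25/2) (16,31/2)]
3. After y ≥ 8: [(16,8) (18,8) (18,25/2) (16,31/2)]
4. After y ≤ 13: [(16,13) (16,8) (18,8) (18,25/2) (53/3,13)]
5. Canonical ring: [(16,8) (18,8) (18,25/2) (53/3,13) (16,13)]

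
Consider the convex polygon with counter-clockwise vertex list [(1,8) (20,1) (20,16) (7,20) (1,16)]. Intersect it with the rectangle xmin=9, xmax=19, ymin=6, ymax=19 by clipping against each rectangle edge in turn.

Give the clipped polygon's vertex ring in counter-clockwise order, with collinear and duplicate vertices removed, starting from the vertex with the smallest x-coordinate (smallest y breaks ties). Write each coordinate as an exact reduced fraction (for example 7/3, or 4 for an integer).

1. After x ≥ 9: [(9,96/19) (20,1) (20,16) (9,252/13)]
2. After x ≤ 19: [(9,96/19) (19,26/19) (19,212/13) (9,252/13)]
3. After y ≥ 6: [(9,6) (19,6) (19,212/13) (9,252/13)]
4. After y ≤ 19: [(9,19) (9,6) (19,6) (19,212/13) (41/4,19)]
5. Canonical ring: [(9,6) (19,6) (19,212/13) (41/4,19) (9,19)]

Clipped polygon: [(9,6) (19,6) (19,212/13) (41/4,19) (9,19)]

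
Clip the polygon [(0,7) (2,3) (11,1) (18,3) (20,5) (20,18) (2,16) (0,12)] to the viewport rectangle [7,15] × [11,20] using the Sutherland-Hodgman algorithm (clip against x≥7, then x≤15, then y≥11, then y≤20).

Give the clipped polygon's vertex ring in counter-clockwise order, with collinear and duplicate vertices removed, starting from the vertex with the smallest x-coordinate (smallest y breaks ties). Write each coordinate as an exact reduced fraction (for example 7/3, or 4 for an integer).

Clipped polygon: [(7,11) (15,11) (15,157/9) (7,149/9)]

1. After x ≥ 7: [(7,17/9) (11,1) (18,3) (20,5) (20,18) (7,149/9)]
2. After x ≤ 15: [(7,17/9) (11,1) (15,15/7) (15,157/9) (7,149/9)]
3. After y ≥ 11: [(7,11) (15,11) (15,157/9) (7,149/9)]
4. After y ≤ 20: [(7,11) (15,11) (15,157/9) (7,149/9)]
5. Canonical ring: [(7,11) (15,11) (15,157/9) (7,149/9)]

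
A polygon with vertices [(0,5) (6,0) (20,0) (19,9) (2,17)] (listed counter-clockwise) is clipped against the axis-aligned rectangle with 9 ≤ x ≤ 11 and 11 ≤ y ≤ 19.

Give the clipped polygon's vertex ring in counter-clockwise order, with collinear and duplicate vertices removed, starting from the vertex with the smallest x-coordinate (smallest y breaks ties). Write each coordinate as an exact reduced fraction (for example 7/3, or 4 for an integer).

1. After x ≥ 9: [(9,0) (20,0) (19,9) (9,233/17)]
2. After x ≤ 11: [(9,0) (11,0) (11,217/17) (9,233/17)]
3. After y ≥ 11: [(9,11) (11,11) (11,217/17) (9,233/17)]
4. After y ≤ 19: [(9,11) (11,11) (11,217/17) (9,233/17)]
5. Canonical ring: [(9,11) (11,11) (11,217/17) (9,233/17)]

Clipped polygon: [(9,11) (11,11) (11,217/17) (9,233/17)]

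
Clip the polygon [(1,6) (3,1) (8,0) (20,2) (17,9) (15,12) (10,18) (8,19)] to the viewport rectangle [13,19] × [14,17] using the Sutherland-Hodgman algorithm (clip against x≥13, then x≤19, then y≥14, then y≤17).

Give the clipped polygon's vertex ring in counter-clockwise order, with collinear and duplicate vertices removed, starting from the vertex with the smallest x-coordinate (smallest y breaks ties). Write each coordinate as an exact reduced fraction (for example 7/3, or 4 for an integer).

Clipped polygon: [(13,14) (40/3,14) (13,72/5)]

1. After x ≥ 13: [(13,5/6) (20,2) (17,9) (15,12) (13,72/5)]
2. After x ≤ 19: [(13,5/6) (19,11/6) (19,13/3) (17,9) (15,12) (13,72/5)]
3. After y ≥ 14: [(13,14) (40/3,14) (13,72/5)]
4. After y ≤ 17: [(13,14) (40/3,14) (13,72/5)]
5. Canonical ring: [(13,14) (40/3,14) (13,72/5)]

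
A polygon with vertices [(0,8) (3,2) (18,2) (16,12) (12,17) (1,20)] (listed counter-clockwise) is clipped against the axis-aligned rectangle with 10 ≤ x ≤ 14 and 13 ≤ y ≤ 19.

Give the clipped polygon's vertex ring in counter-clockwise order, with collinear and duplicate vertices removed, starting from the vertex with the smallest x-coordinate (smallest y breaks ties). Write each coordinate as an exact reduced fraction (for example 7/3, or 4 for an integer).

Clipped polygon: [(10,13) (14,13) (14,29/2) (12,17) (10,193/11)]

1. After x ≥ 10: [(10,2) (18,2) (16,12) (12,17) (10,193/11)]
2. After x ≤ 14: [(10,2) (14,2) (14,29/2) (12,17) (10,193/11)]
3. After y ≥ 13: [(10,13) (14,13) (14,29/2) (12,17) (10,193/11)]
4. After y ≤ 19: [(10,13) (14,13) (14,29/2) (12,17) (10,193/11)]
5. Canonical ring: [(10,13) (14,13) (14,29/2) (12,17) (10,193/11)]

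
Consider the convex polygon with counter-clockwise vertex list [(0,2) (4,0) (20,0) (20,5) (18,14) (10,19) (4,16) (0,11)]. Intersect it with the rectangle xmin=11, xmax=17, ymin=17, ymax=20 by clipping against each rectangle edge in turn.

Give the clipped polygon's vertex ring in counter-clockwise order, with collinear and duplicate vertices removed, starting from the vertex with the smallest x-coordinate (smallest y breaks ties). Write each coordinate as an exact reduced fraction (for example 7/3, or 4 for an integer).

1. After x ≥ 11: [(11,0) (20,0) (20,5) (18,14) (11,147/8)]
2. After x ≤ 17: [(11,0) (17,0) (17,117/8) (11,147/8)]
3. After y ≥ 17: [(11,17) (66/5,17) (11,147/8)]
4. After y ≤ 20: [(11,17) (66/5,17) (11,147/8)]
5. Canonical ring: [(11,17) (66/5,17) (11,147/8)]

Clipped polygon: [(11,17) (66/5,17) (11,147/8)]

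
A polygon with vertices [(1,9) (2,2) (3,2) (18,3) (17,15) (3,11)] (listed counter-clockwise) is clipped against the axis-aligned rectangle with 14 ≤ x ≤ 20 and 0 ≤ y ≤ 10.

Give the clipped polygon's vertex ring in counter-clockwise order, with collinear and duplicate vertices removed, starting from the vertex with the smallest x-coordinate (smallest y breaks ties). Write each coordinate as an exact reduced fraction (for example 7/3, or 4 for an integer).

Clipped polygon: [(14,41/15) (18,3) (209/12,10) (14,10)]

1. After x ≥ 14: [(14,41/15) (18,3) (17,15) (14,99/7)]
2. After x ≤ 20: [(14,41/15) (18,3) (17,15) (14,99/7)]
3. After y ≥ 0: [(14,41/15) (18,3) (17,15) (14,99/7)]
4. After y ≤ 10: [(14,10) (14,41/15) (18,3) (209/12,10)]
5. Canonical ring: [(14,41/15) (18,3) (209/12,10) (14,10)]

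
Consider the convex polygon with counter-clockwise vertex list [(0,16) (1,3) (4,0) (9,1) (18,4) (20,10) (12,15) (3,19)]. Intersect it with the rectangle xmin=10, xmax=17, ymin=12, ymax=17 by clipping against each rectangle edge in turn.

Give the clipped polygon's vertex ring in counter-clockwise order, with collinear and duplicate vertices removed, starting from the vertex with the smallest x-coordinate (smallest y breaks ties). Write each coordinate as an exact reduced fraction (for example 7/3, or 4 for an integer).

1. After x ≥ 10: [(10,4/3) (18,4) (20,10) (12,15) (10,143/9)]
2. After x ≤ 17: [(10,4/3) (17,11/3) (17,95/8) (12,15) (10,143/9)]
3. After y ≥ 12: [(10,12) (84/5,12) (12,15) (10,143/9)]
4. After y ≤ 17: [(10,12) (84/5,12) (12,15) (10,143/9)]
5. Canonical ring: [(10,12) (84/5,12) (12,15) (10,143/9)]

Clipped polygon: [(10,12) (84/5,12) (12,15) (10,143/9)]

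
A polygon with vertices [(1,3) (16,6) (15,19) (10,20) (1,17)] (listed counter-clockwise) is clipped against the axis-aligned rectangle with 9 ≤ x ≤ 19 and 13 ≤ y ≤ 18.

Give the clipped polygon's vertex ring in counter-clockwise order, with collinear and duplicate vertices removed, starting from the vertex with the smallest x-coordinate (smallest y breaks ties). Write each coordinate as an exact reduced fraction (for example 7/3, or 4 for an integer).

Clipped polygon: [(9,13) (201/13,13) (196/13,18) (9,18)]

1. After x ≥ 9: [(9,23/5) (16,6) (15,19) (10,20) (9,59/3)]
2. After x ≤ 19: [(9,23/5) (16,6) (15,19) (10,20) (9,59/3)]
3. After y ≥ 13: [(9,13) (201/13,13) (15,19) (10,20) (9,59/3)]
4. After y ≤ 18: [(9,18) (9,13) (201/13,13) (196/13,18)]
5. Canonical ring: [(9,13) (201/13,13) (196/13,18) (9,18)]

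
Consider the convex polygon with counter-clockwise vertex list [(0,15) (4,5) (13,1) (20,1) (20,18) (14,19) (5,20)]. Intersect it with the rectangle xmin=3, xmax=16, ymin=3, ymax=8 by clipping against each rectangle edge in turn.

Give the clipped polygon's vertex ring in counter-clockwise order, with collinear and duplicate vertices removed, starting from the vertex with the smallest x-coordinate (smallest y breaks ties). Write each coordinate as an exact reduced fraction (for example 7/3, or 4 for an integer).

1. After x ≥ 3: [(3,18) (3,15/2) (4,5) (13,1) (20,1) (20,18) (14,19) (5,20)]
2. After x ≤ 16: [(3,18) (3,15/2) (4,5) (13,1) (16,1) (16,56/3) (14,19) (5,20)]
3. After y ≥ 3: [(3,18) (3,15/2) (4,5) (17/2,3) (16,3) (16,56/3) (14,19) (5,20)]
4. After y ≤ 8: [(3,8) (3,15/2) (4,5) (17/2,3) (16,3) (16,8)]
5. Canonical ring: [(3,15/2) (4,5) (17/2,3) (16,3) (16,8) (3,8)]

Clipped polygon: [(3,15/2) (4,5) (17/2,3) (16,3) (16,8) (3,8)]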